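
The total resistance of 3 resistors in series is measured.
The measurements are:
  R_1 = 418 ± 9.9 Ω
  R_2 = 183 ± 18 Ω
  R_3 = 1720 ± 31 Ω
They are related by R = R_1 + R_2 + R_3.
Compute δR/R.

0.0160

Each term contributes (cᵢ δxᵢ)² to (δR)²:
  (δR_1)² = 98.0;  (δR_2)² = 324;  (δR_3)² = 961
δR = √(1380) = 37.2 Ω
R = 2320 Ω, so δR/R = 37.2/2320 = 0.0160.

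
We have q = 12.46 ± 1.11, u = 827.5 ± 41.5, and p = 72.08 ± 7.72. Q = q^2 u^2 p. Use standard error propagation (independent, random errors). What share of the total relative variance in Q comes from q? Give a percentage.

(δQ/Q)² = (2·δq/q)² + (2·δu/u)² + (1·δp/p)²
  q term: (2×0.0891)² = 0.0317
  u term: (2×0.0502)² = 0.0101
  p term: (1×0.107)² = 0.0115
Total = 0.0533. Share from q = 0.0317/0.0533 = 0.596.

59.6%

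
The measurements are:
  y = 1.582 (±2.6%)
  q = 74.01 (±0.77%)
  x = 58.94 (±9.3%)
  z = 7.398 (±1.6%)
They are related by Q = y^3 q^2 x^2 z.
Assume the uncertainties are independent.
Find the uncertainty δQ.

1.13e+08

Each factor contributes (exponent × relative error)² to (δQ/Q)²:
  (3·δy/y)² = (3×0.0260)² = 0.00608;  (2·δq/q)² = (2×0.00770)² = 0.000237;  (2·δx/x)² = (2×0.0930)² = 0.0346;  (1·δz/z)² = (1×0.0160)² = 0.000256
δQ/Q = √(0.0412) = 0.203
Q = 5.574e+08, so δQ = 0.203 × 5.574e+08 = 1.13e+08.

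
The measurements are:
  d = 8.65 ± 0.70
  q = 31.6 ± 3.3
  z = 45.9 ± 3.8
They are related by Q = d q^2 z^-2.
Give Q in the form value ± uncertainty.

4.10 ± 1.14

Each factor contributes (exponent × relative error)² to (δQ/Q)²:
  (1·δd/d)² = (1×0.0809)² = 0.00655;  (2·δq/q)² = (2×0.104)² = 0.0436;  (-2·δz/z)² = (-2×0.0828)² = 0.0274
δQ/Q = √(0.0776) = 0.279
Q = 4.10, so δQ = 0.279 × 4.10 = 1.14.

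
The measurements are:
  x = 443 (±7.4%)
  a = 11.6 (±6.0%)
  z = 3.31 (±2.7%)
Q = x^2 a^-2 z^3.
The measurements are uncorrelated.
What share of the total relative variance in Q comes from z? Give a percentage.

(δQ/Q)² = (2·δx/x)² + (-2·δa/a)² + (3·δz/z)²
  x term: (2×0.0740)² = 0.0219
  a term: (-2×0.0600)² = 0.0144
  z term: (3×0.0270)² = 0.00656
Total = 0.0429. Share from z = 0.00656/0.0429 = 0.153.

15.3%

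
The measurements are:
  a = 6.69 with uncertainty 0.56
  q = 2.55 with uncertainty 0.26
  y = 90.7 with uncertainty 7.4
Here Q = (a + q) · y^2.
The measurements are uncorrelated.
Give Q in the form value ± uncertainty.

76000 ± 13400

Let u = a + q = 9.24. δu = √(δa² + δq²) = √(0.314 + 0.0676) = 0.617, so δu/u = 0.0668.
Q is then a monomial in u, y:
δQ/Q = √((δu/u)² + (2·δy/y)²) = √(0.00446 + 0.0266) = 0.176
Q = 76000, so δQ = 0.176 × 76000 = 13400.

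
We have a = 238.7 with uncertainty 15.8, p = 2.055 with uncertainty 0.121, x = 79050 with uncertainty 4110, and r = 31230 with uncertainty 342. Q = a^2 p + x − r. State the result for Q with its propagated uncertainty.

164900 ± 17500

Let w = a^2·p = 117100. δw/w = √((2·δa/a)² + (1·δp/p)²) = √(0.0175 + 0.00347) = 0.145, so δw = 17000.
Q = w + x − r: δQ = √(δw² + δx² + δr²) = √(2.88e+08 + 1.69e+07 + 1.17e+05) = 17500
Q = 164900.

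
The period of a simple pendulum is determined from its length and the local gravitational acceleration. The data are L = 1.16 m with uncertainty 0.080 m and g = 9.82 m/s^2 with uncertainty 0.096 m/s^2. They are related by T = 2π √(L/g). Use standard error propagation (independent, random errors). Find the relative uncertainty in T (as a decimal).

Since T is a product/quotient, work with relative uncertainties:
  (½·δL/L)² = (0.5×0.0690)² = 0.00119;  (−½·δg/g)² = (-0.5×0.00978)² = 2.39e-05
δT/T = √(0.00121) = 0.0348

0.0348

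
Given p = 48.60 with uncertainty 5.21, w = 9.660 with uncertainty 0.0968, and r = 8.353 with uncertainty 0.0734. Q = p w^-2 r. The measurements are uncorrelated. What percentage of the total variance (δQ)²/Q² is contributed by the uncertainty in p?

96.0%

(δQ/Q)² = (1·δp/p)² + (-2·δw/w)² + (1·δr/r)²
  p term: (1×0.107)² = 0.0115
  w term: (-2×0.0100)² = 0.000402
  r term: (1×0.00879)² = 7.72e-05
Total = 0.0120. Share from p = 0.0115/0.0120 = 0.960.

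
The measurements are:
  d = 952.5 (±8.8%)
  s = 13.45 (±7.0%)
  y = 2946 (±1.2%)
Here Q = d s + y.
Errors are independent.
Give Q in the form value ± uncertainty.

15760 ± 1440

Let p = d·s = 12810. δp/p = √((1·δd/d)² + (1·δs/s)²) = √(0.00774 + 0.00490) = 0.112, so δp = 1440.
Q = p + y: δQ = √(δp² + δy²) = √(2.08e+06 + 1250) = 1440
Q = 15760.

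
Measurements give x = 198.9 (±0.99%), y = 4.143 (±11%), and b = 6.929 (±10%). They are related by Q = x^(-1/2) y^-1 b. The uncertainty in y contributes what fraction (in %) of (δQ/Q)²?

(δQ/Q)² = (−½·δx/x)² + (-1·δy/y)² + (1·δb/b)²
  x term: (-0.5×0.00990)² = 2.45e-05
  y term: (-1×0.110)² = 0.0121
  b term: (1×0.100)² = 0.0100
Total = 0.0221. Share from y = 0.0121/0.0221 = 0.547.

54.7%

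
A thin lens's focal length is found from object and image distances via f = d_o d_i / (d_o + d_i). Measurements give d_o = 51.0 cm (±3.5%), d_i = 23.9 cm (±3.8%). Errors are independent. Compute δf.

0.459 cm

∂f/∂d_o = (d_i/(d_o+d_i))² = 0.102;  ∂f/∂d_i = (d_o/(d_o+d_i))² = 0.464
δf = √((∂f/∂d_o · δd_o)² + (∂f/∂d_i · δd_i)²) = √(0.0330 + 0.177) = 0.459 cm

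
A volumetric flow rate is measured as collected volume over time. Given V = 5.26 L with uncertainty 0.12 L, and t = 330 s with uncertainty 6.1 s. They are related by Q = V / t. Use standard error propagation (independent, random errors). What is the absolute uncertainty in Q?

For a monomial Q ∝ V, t^-1, fractional errors add in quadrature:
  (1·δV/V)² = (1×0.0228)² = 0.000520;  (-1·δt/t)² = (-1×0.0185)² = 0.000342
δQ/Q = √(0.000862) = 0.0294
Q = 0.0159 L/s, so δQ = 0.0294 × 0.0159 = 0.000468 L/s.

0.000468 L/s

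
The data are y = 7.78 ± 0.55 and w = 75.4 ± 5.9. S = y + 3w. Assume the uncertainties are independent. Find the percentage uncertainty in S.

Absolute uncertainties add in quadrature for a linear combination:
  (δy)² = 0.303;  (3·δw)² = 313
δS = √(314) = 17.7
S = 234, so δS/S = 17.7/234 = 0.0757.

7.57%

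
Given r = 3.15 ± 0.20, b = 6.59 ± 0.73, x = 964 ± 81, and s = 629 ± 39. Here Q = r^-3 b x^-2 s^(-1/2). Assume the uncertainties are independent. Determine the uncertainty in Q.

Relative error in a monomial: (δQ/Q)² = Σ (nᵢ · δxᵢ/xᵢ)².
  (-3·δr/r)² = (-3×0.0635)² = 0.0363;  (1·δb/b)² = (1×0.111)² = 0.0123;  (-2·δx/x)² = (-2×0.0840)² = 0.0282;  (−½·δs/s)² = (-0.5×0.0620)² = 0.000961
δQ/Q = √(0.0778) = 0.279
Q = 9.05e-09, so δQ = 0.279 × 9.05e-09 = 2.52e-09.

2.52e-09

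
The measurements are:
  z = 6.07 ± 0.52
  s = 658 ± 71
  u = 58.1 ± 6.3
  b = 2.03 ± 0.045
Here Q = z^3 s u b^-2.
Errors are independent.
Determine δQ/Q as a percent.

30.2%

Each factor contributes (exponent × relative error)² to (δQ/Q)²:
  (3·δz/z)² = (3×0.0857)² = 0.0660;  (1·δs/s)² = (1×0.108)² = 0.0116;  (1·δu/u)² = (1×0.108)² = 0.0118;  (-2·δb/b)² = (-2×0.0222)² = 0.00197
δQ/Q = √(0.0914) = 0.302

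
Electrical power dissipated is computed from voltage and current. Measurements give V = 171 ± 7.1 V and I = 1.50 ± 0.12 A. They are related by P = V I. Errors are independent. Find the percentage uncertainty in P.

Relative error in a monomial: (δP/P)² = Σ (nᵢ · δxᵢ/xᵢ)².
  (1·δV/V)² = (1×0.0415)² = 0.00172;  (1·δI/I)² = (1×0.0800)² = 0.00640
δP/P = √(0.00812) = 0.0901

9.01%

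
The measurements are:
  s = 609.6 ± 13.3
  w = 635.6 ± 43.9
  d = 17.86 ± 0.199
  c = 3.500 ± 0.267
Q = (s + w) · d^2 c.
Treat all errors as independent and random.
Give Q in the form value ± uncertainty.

(1.390 ± 0.122) × 10^6

Let u = s + w = 1245. δu = √(δs² + δw²) = √(177 + 1930) = 45.9, so δu/u = 0.0368.
Q is then a monomial in u, d, c:
δQ/Q = √((δu/u)² + (2·δd/d)² + (1·δc/c)²) = √(0.00136 + 0.000497 + 0.00582) = 0.0876
Q = 1.39e+06, so δQ = 0.0876 × 1.39e+06 = 1.22e+05.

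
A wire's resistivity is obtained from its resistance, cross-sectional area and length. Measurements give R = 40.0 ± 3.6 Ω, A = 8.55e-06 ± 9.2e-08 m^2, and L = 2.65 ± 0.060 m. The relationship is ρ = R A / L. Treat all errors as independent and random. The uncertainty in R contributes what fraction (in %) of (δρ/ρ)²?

92.8%

(δρ/ρ)² = (1·δR/R)² + (1·δA/A)² + (-1·δL/L)²
  R term: (1×0.0900)² = 0.00810
  A term: (1×0.0108)² = 0.000116
  L term: (-1×0.0226)² = 0.000513
Total = 0.00873. Share from R = 0.00810/0.00873 = 0.928.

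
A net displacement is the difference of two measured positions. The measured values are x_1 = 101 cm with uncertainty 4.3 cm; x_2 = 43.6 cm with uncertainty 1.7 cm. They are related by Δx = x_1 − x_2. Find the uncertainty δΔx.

4.62 cm

Each term contributes (cᵢ δxᵢ)² to (δΔx)²:
  (δx_1)² = 18.5;  (δx_2)² = 2.89
δΔx = √(21.4) = 4.62 cm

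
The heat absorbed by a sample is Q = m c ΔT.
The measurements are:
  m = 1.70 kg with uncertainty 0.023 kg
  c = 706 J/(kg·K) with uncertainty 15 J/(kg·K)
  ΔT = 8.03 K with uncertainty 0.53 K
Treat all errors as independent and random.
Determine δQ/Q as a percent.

7.06%

Products/powers → add relative errors in quadrature, weighted by exponent:
  (1·δm/m)² = (1×0.0135)² = 0.000183;  (1·δc/c)² = (1×0.0212)² = 0.000451;  (1·δΔT/ΔT)² = (1×0.0660)² = 0.00436
δQ/Q = √(0.00499) = 0.0706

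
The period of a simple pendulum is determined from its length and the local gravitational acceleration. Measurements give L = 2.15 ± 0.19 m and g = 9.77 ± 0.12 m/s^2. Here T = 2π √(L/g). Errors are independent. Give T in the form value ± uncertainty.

Relative error in a monomial: (δT/T)² = Σ (nᵢ · δxᵢ/xᵢ)².
  (½·δL/L)² = (0.5×0.0884)² = 0.00195;  (−½·δg/g)² = (-0.5×0.0123)² = 3.77e-05
δT/T = √(0.00199) = 0.0446
T = 2.95 s, so δT = 0.0446 × 2.95 = 0.131 s.

2.95 ± 0.131 s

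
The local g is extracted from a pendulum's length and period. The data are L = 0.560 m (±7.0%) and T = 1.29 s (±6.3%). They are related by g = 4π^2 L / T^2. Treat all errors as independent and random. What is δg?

Products/powers → add relative errors in quadrature, weighted by exponent:
  (1·δL/L)² = (1×0.0700)² = 0.00490;  (-2·δT/T)² = (-2×0.0630)² = 0.0159
δg/g = √(0.0208) = 0.144
g = 13.3 m/s^2, so δg = 0.144 × 13.3 = 1.91 m/s^2.

1.91 m/s^2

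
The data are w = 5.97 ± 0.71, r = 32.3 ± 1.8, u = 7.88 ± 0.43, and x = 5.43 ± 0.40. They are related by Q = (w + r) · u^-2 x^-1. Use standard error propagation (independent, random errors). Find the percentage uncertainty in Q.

Let h = w + r = 38.3. δh = √(δw² + δr²) = √(0.504 + 3.24) = 1.93, so δh/h = 0.0506.
Q is then a monomial in h, u, x:
δQ/Q = √((δh/h)² + (-2·δu/u)² + (-1·δx/x)²) = √(0.00256 + 0.0119 + 0.00543) = 0.141

14.1%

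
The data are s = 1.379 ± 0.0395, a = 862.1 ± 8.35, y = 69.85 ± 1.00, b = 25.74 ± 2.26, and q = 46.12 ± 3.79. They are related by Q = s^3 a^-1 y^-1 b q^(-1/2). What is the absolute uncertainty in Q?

2.16e-05

Q is a product of powers, so relative uncertainties combine in quadrature:
  (3·δs/s)² = (3×0.0286)² = 0.00738;  (-1·δa/a)² = (-1×0.00969)² = 9.38e-05;  (-1·δy/y)² = (-1×0.0143)² = 0.000205;  (1·δb/b)² = (1×0.0878)² = 0.00771;  (−½·δq/q)² = (-0.5×0.0822)² = 0.00169
δQ/Q = √(0.0171) = 0.131
Q = 0.0001651, so δQ = 0.131 × 0.0001651 = 2.16e-05.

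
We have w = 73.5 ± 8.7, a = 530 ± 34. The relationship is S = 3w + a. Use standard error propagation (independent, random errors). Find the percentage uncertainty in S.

5.71%

Each term contributes (cᵢ δxᵢ)² to (δS)²:
  (3·δw)² = 681;  (δa)² = 1160
δS = √(1840) = 42.9
S = 750, so δS/S = 42.9/750 = 0.0571.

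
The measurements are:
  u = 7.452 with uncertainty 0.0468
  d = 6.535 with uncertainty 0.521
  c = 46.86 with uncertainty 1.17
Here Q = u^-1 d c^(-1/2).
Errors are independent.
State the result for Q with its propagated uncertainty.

0.1281 ± 0.0104

Q is a product of powers, so relative uncertainties combine in quadrature:
  (-1·δu/u)² = (-1×0.00628)² = 3.94e-05;  (1·δd/d)² = (1×0.0797)² = 0.00636;  (−½·δc/c)² = (-0.5×0.0250)² = 0.000156
δQ/Q = √(0.00655) = 0.0809
Q = 0.1281, so δQ = 0.0809 × 0.1281 = 0.0104.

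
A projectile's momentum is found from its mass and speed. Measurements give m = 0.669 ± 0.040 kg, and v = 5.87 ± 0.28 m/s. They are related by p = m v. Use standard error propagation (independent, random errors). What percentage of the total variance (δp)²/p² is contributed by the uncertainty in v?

(δp/p)² = (1·δm/m)² + (1·δv/v)²
  m term: (1×0.0598)² = 0.00357
  v term: (1×0.0477)² = 0.00228
Total = 0.00585. Share from v = 0.00228/0.00585 = 0.389.

38.9%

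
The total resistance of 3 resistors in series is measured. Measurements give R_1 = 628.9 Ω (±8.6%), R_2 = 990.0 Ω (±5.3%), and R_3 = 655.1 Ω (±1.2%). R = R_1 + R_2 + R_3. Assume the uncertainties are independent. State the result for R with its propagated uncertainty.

2274 ± 75.8 Ω

Each term contributes (cᵢ δxᵢ)² to (δR)²:
  (δR_1)² = 2930;  (δR_2)² = 2750;  (δR_3)² = 61.8
δR = √(5740) = 75.8 Ω
R = 2274 Ω.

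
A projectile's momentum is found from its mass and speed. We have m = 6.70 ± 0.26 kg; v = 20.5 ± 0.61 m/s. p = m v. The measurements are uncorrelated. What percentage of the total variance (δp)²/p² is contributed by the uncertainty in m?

(δp/p)² = (1·δm/m)² + (1·δv/v)²
  m term: (1×0.0388)² = 0.00151
  v term: (1×0.0298)² = 0.000885
Total = 0.00239. Share from m = 0.00151/0.00239 = 0.630.

63.0%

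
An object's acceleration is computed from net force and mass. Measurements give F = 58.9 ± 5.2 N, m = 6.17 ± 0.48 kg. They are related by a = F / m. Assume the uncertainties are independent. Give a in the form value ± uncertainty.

Products/powers → add relative errors in quadrature, weighted by exponent:
  (1·δF/F)² = (1×0.0883)² = 0.00779;  (-1·δm/m)² = (-1×0.0778)² = 0.00605
δa/a = √(0.0138) = 0.118
a = 9.55 m/s^2, so δa = 0.118 × 9.55 = 1.12 m/s^2.

9.55 ± 1.12 m/s^2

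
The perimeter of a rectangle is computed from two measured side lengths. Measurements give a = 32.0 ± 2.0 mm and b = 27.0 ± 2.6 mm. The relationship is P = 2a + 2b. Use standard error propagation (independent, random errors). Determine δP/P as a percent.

For a sum/difference, combine absolute errors in quadrature:
  (2·δa)² = 16.0;  (2·δb)² = 27.0
δP = √(43.0) = 6.56 mm
P = 118 mm, so δP/P = 6.56/118 = 0.0556.

5.56%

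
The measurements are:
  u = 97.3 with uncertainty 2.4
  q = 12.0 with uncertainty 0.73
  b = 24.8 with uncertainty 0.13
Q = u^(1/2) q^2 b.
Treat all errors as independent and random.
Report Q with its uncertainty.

Products/powers → add relative errors in quadrature, weighted by exponent:
  (½·δu/u)² = (0.5×0.0247)² = 0.000152;  (2·δq/q)² = (2×0.0608)² = 0.0148;  (1·δb/b)² = (1×0.00524)² = 2.75e-05
δQ/Q = √(0.0150) = 0.122
Q = 35200, so δQ = 0.122 × 35200 = 4310.

35200 ± 4310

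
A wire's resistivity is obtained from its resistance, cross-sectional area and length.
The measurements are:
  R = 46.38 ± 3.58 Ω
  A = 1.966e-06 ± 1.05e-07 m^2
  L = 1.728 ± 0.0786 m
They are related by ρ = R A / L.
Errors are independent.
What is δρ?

5.5e-06 Ω·m

Products/powers → add relative errors in quadrature, weighted by exponent:
  (1·δR/R)² = (1×0.0772)² = 0.00596;  (1·δA/A)² = (1×0.0534)² = 0.00285;  (-1·δL/L)² = (-1×0.0455)² = 0.00207
δρ/ρ = √(0.0109) = 0.104
ρ = 5.277e-05 Ω·m, so δρ = 0.104 × 5.277e-05 = 5.5e-06 Ω·m.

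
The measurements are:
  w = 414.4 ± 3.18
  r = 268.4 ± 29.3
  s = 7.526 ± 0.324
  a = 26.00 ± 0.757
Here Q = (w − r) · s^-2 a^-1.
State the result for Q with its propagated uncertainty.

Let u = w − r = 146.0. δu = √(δw² + δr²) = √(10.1 + 858) = 29.5, so δu/u = 0.202.
Q is then a monomial in u, s, a:
δQ/Q = √((δu/u)² + (-2·δs/s)² + (-1·δa/a)²) = √(0.0407 + 0.00741 + 0.000848) = 0.221
Q = 0.09914, so δQ = 0.221 × 0.09914 = 0.0219.

0.09914 ± 0.0219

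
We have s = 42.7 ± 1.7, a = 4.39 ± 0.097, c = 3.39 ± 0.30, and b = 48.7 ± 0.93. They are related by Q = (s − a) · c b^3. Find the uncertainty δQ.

1.72e+06

Let u = s − a = 38.3. δu = √(δs² + δa²) = √(2.89 + 0.00941) = 1.70, so δu/u = 0.0444.
Q is then a monomial in u, c, b:
δQ/Q = √((δu/u)² + (1·δc/c)² + (3·δb/b)²) = √(0.00198 + 0.00783 + 0.00328) = 0.114
Q = 1.5e+07, so δQ = 0.114 × 1.5e+07 = 1.72e+06.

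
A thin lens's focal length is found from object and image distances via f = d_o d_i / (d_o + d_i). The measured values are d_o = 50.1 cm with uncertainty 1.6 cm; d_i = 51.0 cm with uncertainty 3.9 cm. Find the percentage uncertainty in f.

4.12%

∂f/∂d_o = (d_i/(d_o+d_i))² = 0.254;  ∂f/∂d_i = (d_o/(d_o+d_i))² = 0.246
δf = √((∂f/∂d_o · δd_o)² + (∂f/∂d_i · δd_i)²) = √(0.166 + 0.917) = 1.04 cm
f = 25.3 cm, so δf/f = 1.04/25.3 = 0.0412.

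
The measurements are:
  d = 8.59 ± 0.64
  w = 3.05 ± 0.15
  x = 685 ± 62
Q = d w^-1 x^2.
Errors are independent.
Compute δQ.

Q is a product of powers, so relative uncertainties combine in quadrature:
  (1·δd/d)² = (1×0.0745)² = 0.00555;  (-1·δw/w)² = (-1×0.0492)² = 0.00242;  (2·δx/x)² = (2×0.0905)² = 0.0328
δQ/Q = √(0.0407) = 0.202
Q = 1.32e+06, so δQ = 0.202 × 1.32e+06 = 2.67e+05.

2.67e+05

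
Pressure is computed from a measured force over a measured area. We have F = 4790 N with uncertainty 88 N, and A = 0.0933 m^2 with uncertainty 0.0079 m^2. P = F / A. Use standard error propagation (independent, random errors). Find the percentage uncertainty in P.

Since P is a product/quotient, work with relative uncertainties:
  (1·δF/F)² = (1×0.0184)² = 0.000338;  (-1·δA/A)² = (-1×0.0847)² = 0.00717
δP/P = √(0.00751) = 0.0866

8.66%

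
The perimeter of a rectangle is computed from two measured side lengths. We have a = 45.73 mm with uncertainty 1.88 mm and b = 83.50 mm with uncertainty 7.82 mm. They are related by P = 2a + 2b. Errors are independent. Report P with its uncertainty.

258.5 ± 16.1 mm

Sums and differences: (δP)² = Σ (cᵢ δxᵢ)².
  (2·δa)² = 14.1;  (2·δb)² = 245
δP = √(259) = 16.1 mm
P = 258.5 mm.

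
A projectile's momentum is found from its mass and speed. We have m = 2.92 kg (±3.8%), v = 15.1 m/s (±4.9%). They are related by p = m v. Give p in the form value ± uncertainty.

Relative error in a monomial: (δp/p)² = Σ (nᵢ · δxᵢ/xᵢ)².
  (1·δm/m)² = (1×0.0380)² = 0.00144;  (1·δv/v)² = (1×0.0490)² = 0.00240
δp/p = √(0.00385) = 0.0620
p = 44.1 kg·m/s, so δp = 0.0620 × 44.1 = 2.73 kg·m/s.

44.1 ± 2.73 kg·m/s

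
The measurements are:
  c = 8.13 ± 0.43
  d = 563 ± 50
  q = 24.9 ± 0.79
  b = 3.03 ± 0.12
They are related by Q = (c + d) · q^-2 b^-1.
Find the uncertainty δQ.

Let u = c + d = 571. δu = √(δc² + δd²) = √(0.185 + 2500) = 50.0, so δu/u = 0.0875.
Q is then a monomial in u, q, b:
δQ/Q = √((δu/u)² + (-2·δq/q)² + (-1·δb/b)²) = √(0.00766 + 0.00403 + 0.00157) = 0.115
Q = 0.304, so δQ = 0.115 × 0.304 = 0.0350.

0.0350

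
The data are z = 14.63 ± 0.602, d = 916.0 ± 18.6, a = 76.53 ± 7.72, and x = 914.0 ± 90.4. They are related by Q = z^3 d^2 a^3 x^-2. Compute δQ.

5.42e+08

For a monomial Q ∝ z^3, d^2, a^3, x^-2, fractional errors add in quadrature:
  (3·δz/z)² = (3×0.0411)² = 0.0152;  (2·δd/d)² = (2×0.0203)² = 0.00165;  (3·δa/a)² = (3×0.101)² = 0.0916;  (-2·δx/x)² = (-2×0.0989)² = 0.0391
δQ/Q = √(0.148) = 0.384
Q = 1.41e+09, so δQ = 0.384 × 1.41e+09 = 5.42e+08.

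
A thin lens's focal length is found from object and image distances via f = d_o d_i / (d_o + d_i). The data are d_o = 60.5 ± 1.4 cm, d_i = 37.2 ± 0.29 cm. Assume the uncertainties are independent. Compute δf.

∂f/∂d_o = (d_i/(d_o+d_i))² = 0.145;  ∂f/∂d_i = (d_o/(d_o+d_i))² = 0.383
δf = √((∂f/∂d_o · δd_o)² + (∂f/∂d_i · δd_i)²) = √(0.0412 + 0.0124) = 0.231 cm

0.231 cm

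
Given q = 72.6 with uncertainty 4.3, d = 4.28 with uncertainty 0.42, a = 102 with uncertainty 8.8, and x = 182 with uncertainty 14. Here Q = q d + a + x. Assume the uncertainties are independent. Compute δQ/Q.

Let p = q·d = 311. δp/p = √((1·δq/q)² + (1·δd/d)²) = √(0.00351 + 0.00963) = 0.115, so δp = 35.6.
Q = p + a + x: δQ = √(δp² + δa² + δx²) = √(1270 + 77.4 + 196) = 39.3
Q = 595, so δQ/Q = 39.3/595 = 0.0660.

0.0660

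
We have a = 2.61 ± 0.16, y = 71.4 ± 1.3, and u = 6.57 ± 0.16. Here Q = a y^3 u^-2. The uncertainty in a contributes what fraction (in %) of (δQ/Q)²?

(δQ/Q)² = (1·δa/a)² + (3·δy/y)² + (-2·δu/u)²
  a term: (1×0.0613)² = 0.00376
  y term: (3×0.0182)² = 0.00298
  u term: (-2×0.0244)² = 0.00237
Total = 0.00911. Share from a = 0.00376/0.00911 = 0.412.

41.2%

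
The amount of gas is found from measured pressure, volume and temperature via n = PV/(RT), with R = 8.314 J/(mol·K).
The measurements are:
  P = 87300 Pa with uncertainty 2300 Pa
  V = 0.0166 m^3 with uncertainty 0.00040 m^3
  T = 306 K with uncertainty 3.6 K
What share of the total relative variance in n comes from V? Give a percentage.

(δn/n)² = (1·δP/P)² + (1·δV/V)² + (-1·δT/T)²
  P term: (1×0.0263)² = 0.000694
  V term: (1×0.0241)² = 0.000581
  T term: (-1×0.0118)² = 0.000138
Total = 0.00141. Share from V = 0.000581/0.00141 = 0.411.

41.1%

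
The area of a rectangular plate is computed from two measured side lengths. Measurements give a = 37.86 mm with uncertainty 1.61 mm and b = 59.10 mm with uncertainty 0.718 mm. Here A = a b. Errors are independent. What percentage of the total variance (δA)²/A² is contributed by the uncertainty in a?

(δA/A)² = (1·δa/a)² + (1·δb/b)²
  a term: (1×0.0425)² = 0.00181
  b term: (1×0.0121)² = 0.000148
Total = 0.00196. Share from a = 0.00181/0.00196 = 0.925.

92.5%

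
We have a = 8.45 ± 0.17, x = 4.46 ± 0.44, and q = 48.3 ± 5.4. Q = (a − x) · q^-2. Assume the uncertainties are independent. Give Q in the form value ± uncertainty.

0.00171 ± 0.000433

Let u = a − x = 3.99. δu = √(δa² + δx²) = √(0.0289 + 0.194) = 0.472, so δu/u = 0.118.
Q is then a monomial in u, q:
δQ/Q = √((δu/u)² + (-2·δq/q)²) = √(0.0140 + 0.0500) = 0.253
Q = 0.00171, so δQ = 0.253 × 0.00171 = 0.000433.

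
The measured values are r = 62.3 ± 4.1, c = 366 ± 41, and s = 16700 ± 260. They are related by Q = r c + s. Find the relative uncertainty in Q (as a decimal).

Let p = r·c = 22800. δp/p = √((1·δr/r)² + (1·δc/c)²) = √(0.00433 + 0.0125) = 0.130, so δp = 2960.
Q = p + s: δQ = √(δp² + δs²) = √(8.78e+06 + 67600) = 2970
Q = 39500, so δQ/Q = 2970/39500 = 0.0753.

0.0753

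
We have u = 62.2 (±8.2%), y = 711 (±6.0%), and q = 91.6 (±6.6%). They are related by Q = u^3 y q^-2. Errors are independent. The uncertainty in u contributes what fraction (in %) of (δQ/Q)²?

74.2%

(δQ/Q)² = (3·δu/u)² + (1·δy/y)² + (-2·δq/q)²
  u term: (3×0.0820)² = 0.0605
  y term: (1×0.0600)² = 0.00360
  q term: (-2×0.0660)² = 0.0174
Total = 0.0815. Share from u = 0.0605/0.0815 = 0.742.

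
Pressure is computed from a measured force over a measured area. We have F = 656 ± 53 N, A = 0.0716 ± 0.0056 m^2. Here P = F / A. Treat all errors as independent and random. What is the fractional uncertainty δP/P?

Products/powers → add relative errors in quadrature, weighted by exponent:
  (1·δF/F)² = (1×0.0808)² = 0.00653;  (-1·δA/A)² = (-1×0.0782)² = 0.00612
δP/P = √(0.0126) = 0.112

0.112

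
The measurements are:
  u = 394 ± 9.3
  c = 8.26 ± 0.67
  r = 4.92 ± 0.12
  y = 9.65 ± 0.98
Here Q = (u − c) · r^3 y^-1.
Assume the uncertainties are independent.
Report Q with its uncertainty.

4760 ± 607

Let w = u − c = 386. δw = √(δu² + δc²) = √(86.5 + 0.449) = 9.32, so δw/w = 0.0242.
Q is then a monomial in w, r, y:
δQ/Q = √((δw/w)² + (3·δr/r)² + (-1·δy/y)²) = √(0.000584 + 0.00535 + 0.0103) = 0.127
Q = 4760, so δQ = 0.127 × 4760 = 607.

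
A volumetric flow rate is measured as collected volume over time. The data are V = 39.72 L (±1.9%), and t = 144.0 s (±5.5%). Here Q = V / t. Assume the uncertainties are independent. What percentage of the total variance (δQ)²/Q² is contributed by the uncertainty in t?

(δQ/Q)² = (1·δV/V)² + (-1·δt/t)²
  V term: (1×0.0190)² = 0.000361
  t term: (-1×0.0550)² = 0.00302
Total = 0.00339. Share from t = 0.00302/0.00339 = 0.893.

89.3%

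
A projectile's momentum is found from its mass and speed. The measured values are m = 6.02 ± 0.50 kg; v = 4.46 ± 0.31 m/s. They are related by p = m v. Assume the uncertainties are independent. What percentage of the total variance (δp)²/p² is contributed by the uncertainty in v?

(δp/p)² = (1·δm/m)² + (1·δv/v)²
  m term: (1×0.0831)² = 0.00690
  v term: (1×0.0695)² = 0.00483
Total = 0.0117. Share from v = 0.00483/0.0117 = 0.412.

41.2%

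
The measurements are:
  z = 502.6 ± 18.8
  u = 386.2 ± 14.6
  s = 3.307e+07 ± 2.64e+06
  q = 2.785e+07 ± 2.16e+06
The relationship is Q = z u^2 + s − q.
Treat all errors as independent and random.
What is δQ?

7.18e+06

Let p = z·u^2 = 7.496e+07. δp/p = √((1·δz/z)² + (2·δu/u)²) = √(0.00140 + 0.00572) = 0.0844, so δp = 6.32e+06.
Q = p + s − q: δQ = √(δp² + δs² + δq²) = √(4e+13 + 6.97e+12 + 4.67e+12) = 7.18e+06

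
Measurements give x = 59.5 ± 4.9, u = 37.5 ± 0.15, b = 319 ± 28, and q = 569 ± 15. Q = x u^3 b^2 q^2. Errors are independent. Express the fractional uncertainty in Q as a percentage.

Since Q is a product/quotient, work with relative uncertainties:
  (1·δx/x)² = (1×0.0824)² = 0.00678;  (3·δu/u)² = (3×0.00400)² = 0.000144;  (2·δb/b)² = (2×0.0878)² = 0.0308;  (2·δq/q)² = (2×0.0264)² = 0.00278
δQ/Q = √(0.0405) = 0.201

20.1%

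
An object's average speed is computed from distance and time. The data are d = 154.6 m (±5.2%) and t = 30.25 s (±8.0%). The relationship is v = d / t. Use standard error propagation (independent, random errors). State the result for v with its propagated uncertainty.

5.111 ± 0.488 m/s

Relative error in a monomial: (δv/v)² = Σ (nᵢ · δxᵢ/xᵢ)².
  (1·δd/d)² = (1×0.0520)² = 0.00270;  (-1·δt/t)² = (-1×0.0800)² = 0.00640
δv/v = √(0.00910) = 0.0954
v = 5.111 m/s, so δv = 0.0954 × 5.111 = 0.488 m/s.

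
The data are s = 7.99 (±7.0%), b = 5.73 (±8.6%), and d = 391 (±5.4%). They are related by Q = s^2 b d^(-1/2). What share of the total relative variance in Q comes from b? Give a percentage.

(δQ/Q)² = (2·δs/s)² + (1·δb/b)² + (−½·δd/d)²
  s term: (2×0.0700)² = 0.0196
  b term: (1×0.0860)² = 0.00740
  d term: (-0.5×0.0540)² = 0.000729
Total = 0.0277. Share from b = 0.00740/0.0277 = 0.267.

26.7%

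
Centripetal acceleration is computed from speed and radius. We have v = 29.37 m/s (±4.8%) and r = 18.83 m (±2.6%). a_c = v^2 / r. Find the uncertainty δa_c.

Relative error in a monomial: (δa_c/a_c)² = Σ (nᵢ · δxᵢ/xᵢ)².
  (2·δv/v)² = (2×0.0480)² = 0.00922;  (-1·δr/r)² = (-1×0.0260)² = 0.000676
δa_c/a_c = √(0.00989) = 0.0995
a_c = 45.81 m/s^2, so δa_c = 0.0995 × 45.81 = 4.56 m/s^2.

4.56 m/s^2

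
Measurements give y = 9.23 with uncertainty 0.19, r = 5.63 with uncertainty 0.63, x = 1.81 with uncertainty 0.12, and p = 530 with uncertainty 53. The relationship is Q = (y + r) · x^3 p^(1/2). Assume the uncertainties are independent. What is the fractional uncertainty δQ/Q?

Let u = y + r = 14.9. δu = √(δy² + δr²) = √(0.0361 + 0.397) = 0.658, so δu/u = 0.0443.
Q is then a monomial in u, x, p:
δQ/Q = √((δu/u)² + (3·δx/x)² + (½·δp/p)²) = √(0.00196 + 0.0396 + 0.00250) = 0.210

0.210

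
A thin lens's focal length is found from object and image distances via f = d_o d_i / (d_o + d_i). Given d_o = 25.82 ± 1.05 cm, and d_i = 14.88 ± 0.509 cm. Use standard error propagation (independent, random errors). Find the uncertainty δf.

∂f/∂d_o = (d_i/(d_o+d_i))² = 0.134;  ∂f/∂d_i = (d_o/(d_o+d_i))² = 0.402
δf = √((∂f/∂d_o · δd_o)² + (∂f/∂d_i · δd_i)²) = √(0.0197 + 0.0420) = 0.248 cm

0.248 cm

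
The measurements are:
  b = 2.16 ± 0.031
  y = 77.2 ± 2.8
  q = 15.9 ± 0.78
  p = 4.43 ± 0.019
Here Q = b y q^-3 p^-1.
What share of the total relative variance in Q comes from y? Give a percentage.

5.67%

(δQ/Q)² = (1·δb/b)² + (1·δy/y)² + (-3·δq/q)² + (-1·δp/p)²
  b term: (1×0.0144)² = 0.000206
  y term: (1×0.0363)² = 0.00132
  q term: (-3×0.0491)² = 0.0217
  p term: (-1×0.00429)² = 1.84e-05
Total = 0.0232. Share from y = 0.00132/0.0232 = 0.0567.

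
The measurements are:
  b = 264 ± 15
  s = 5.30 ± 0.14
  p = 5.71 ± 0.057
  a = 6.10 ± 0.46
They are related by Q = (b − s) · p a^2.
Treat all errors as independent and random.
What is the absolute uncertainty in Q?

8900

Let u = b − s = 259. δu = √(δb² + δs²) = √(225 + 0.0196) = 15.0, so δu/u = 0.0580.
Q is then a monomial in u, p, a:
δQ/Q = √((δu/u)² + (1·δp/p)² + (2·δa/a)²) = √(0.00336 + 9.97e-05 + 0.0227) = 0.162
Q = 55000, so δQ = 0.162 × 55000 = 8900.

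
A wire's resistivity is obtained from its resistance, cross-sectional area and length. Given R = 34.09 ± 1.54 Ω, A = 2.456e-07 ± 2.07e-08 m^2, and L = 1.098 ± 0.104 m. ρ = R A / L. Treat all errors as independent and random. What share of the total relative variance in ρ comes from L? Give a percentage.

(δρ/ρ)² = (1·δR/R)² + (1·δA/A)² + (-1·δL/L)²
  R term: (1×0.0452)² = 0.00204
  A term: (1×0.0843)² = 0.00710
  L term: (-1×0.0947)² = 0.00897
Total = 0.0181. Share from L = 0.00897/0.0181 = 0.495.

49.5%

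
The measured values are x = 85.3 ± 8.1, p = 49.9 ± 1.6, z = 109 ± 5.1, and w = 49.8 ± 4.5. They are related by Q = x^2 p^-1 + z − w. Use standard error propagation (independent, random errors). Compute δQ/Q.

0.141

Let h = x^2·p^-1 = 146. δh/h = √((2·δx/x)² + (-1·δp/p)²) = √(0.0361 + 0.00103) = 0.193, so δh = 28.1.
Q = h + z − w: δQ = √(δh² + δz² + δw²) = √(789 + 26.0 + 20.2) = 28.9
Q = 205, so δQ/Q = 28.9/205 = 0.141.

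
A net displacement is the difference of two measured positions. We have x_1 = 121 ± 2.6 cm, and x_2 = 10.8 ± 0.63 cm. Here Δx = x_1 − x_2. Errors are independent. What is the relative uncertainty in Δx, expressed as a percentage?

For a sum/difference, combine absolute errors in quadrature:
  (δx_1)² = 6.76;  (δx_2)² = 0.397
δΔx = √(7.16) = 2.68 cm
Δx = 110 cm, so δΔx/Δx = 2.68/110 = 0.0243.

2.43%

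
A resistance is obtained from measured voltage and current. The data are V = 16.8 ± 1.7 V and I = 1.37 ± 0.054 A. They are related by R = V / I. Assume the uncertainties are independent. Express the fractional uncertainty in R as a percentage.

10.9%

Relative error in a monomial: (δR/R)² = Σ (nᵢ · δxᵢ/xᵢ)².
  (1·δV/V)² = (1×0.101)² = 0.0102;  (-1·δI/I)² = (-1×0.0394)² = 0.00155
δR/R = √(0.0118) = 0.109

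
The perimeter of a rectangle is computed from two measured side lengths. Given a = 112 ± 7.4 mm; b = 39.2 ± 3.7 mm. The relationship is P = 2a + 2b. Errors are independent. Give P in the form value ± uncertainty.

Each term contributes (cᵢ δxᵢ)² to (δP)²:
  (2·δa)² = 219;  (2·δb)² = 54.8
δP = √(274) = 16.5 mm
P = 302 mm.

302 ± 16.5 mm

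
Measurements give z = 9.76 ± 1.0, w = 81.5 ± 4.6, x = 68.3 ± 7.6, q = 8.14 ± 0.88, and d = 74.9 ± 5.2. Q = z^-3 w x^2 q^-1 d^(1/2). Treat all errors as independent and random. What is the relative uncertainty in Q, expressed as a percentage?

40.0%

Each factor contributes (exponent × relative error)² to (δQ/Q)²:
  (-3·δz/z)² = (-3×0.102)² = 0.0945;  (1·δw/w)² = (1×0.0564)² = 0.00319;  (2·δx/x)² = (2×0.111)² = 0.0495;  (-1·δq/q)² = (-1×0.108)² = 0.0117;  (½·δd/d)² = (0.5×0.0694)² = 0.00120
δQ/Q = √(0.160) = 0.400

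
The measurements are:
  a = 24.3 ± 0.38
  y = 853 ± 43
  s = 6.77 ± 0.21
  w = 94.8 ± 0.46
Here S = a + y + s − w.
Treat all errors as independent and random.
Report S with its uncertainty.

789 ± 43.0

For a sum/difference, combine absolute errors in quadrature:
  (δa)² = 0.144;  (δy)² = 1850;  (δs)² = 0.0441;  (δw)² = 0.212
δS = √(1850) = 43.0
S = 789.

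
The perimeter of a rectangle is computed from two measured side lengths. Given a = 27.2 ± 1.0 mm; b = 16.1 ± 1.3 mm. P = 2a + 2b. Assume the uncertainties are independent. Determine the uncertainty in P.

Absolute uncertainties add in quadrature for a linear combination:
  (2·δa)² = 4.00;  (2·δb)² = 6.76
δP = √(10.8) = 3.28 mm

3.28 mm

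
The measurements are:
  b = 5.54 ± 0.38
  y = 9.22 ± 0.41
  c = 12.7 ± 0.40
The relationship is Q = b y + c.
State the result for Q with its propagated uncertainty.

Let p = b·y = 51.1. δp/p = √((1·δb/b)² + (1·δy/y)²) = √(0.00470 + 0.00198) = 0.0817, so δp = 4.18.
Q = p + c: δQ = √(δp² + δc²) = √(17.4 + 0.160) = 4.19
Q = 63.8.

63.8 ± 4.19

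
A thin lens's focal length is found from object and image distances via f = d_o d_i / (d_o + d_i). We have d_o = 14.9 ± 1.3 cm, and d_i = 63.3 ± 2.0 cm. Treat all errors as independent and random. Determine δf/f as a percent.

∂f/∂d_o = (d_i/(d_o+d_i))² = 0.655;  ∂f/∂d_i = (d_o/(d_o+d_i))² = 0.0363
δf = √((∂f/∂d_o · δd_o)² + (∂f/∂d_i · δd_i)²) = √(0.726 + 0.00527) = 0.855 cm
f = 12.1 cm, so δf/f = 0.855/12.1 = 0.0709.

7.09%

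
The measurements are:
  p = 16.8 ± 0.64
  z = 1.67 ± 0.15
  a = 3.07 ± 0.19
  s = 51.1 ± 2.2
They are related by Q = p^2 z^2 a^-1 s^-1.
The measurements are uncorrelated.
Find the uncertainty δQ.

1.05

Products/powers → add relative errors in quadrature, weighted by exponent:
  (2·δp/p)² = (2×0.0381)² = 0.00580;  (2·δz/z)² = (2×0.0898)² = 0.0323;  (-1·δa/a)² = (-1×0.0619)² = 0.00383;  (-1·δs/s)² = (-1×0.0431)² = 0.00185
δQ/Q = √(0.0438) = 0.209
Q = 5.02, so δQ = 0.209 × 5.02 = 1.05.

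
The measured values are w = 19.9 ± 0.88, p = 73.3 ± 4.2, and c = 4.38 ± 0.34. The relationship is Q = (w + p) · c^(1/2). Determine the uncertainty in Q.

11.7

Let u = w + p = 93.2. δu = √(δw² + δp²) = √(0.774 + 17.6) = 4.29, so δu/u = 0.0460.
Q is then a monomial in u, c:
δQ/Q = √((δu/u)² + (½·δc/c)²) = √(0.00212 + 0.00151) = 0.0602
Q = 195, so δQ = 0.0602 × 195 = 11.7.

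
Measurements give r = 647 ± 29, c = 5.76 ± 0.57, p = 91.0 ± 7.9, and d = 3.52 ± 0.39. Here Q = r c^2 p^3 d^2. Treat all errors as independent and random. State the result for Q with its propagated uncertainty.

Q is a product of powers, so relative uncertainties combine in quadrature:
  (1·δr/r)² = (1×0.0448)² = 0.00201;  (2·δc/c)² = (2×0.0990)² = 0.0392;  (3·δp/p)² = (3×0.0868)² = 0.0678;  (2·δd/d)² = (2×0.111)² = 0.0491
δQ/Q = √(0.158) = 0.398
Q = 2e+11, so δQ = 0.398 × 2e+11 = 7.97e+10.

(2.00 ± 0.797) × 10^11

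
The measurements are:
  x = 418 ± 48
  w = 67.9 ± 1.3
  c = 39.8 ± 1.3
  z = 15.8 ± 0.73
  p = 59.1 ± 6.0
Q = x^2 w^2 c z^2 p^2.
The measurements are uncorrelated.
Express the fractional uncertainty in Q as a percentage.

Relative error in a monomial: (δQ/Q)² = Σ (nᵢ · δxᵢ/xᵢ)².
  (2·δx/x)² = (2×0.115)² = 0.0527;  (2·δw/w)² = (2×0.0191)² = 0.00147;  (1·δc/c)² = (1×0.0327)² = 0.00107;  (2·δz/z)² = (2×0.0462)² = 0.00854;  (2·δp/p)² = (2×0.102)² = 0.0412
δQ/Q = √(0.105) = 0.324

32.4%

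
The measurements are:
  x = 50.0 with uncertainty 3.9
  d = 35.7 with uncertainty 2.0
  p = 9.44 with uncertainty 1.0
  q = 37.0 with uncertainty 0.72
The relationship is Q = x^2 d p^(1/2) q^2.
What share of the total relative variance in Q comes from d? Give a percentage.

9.87%

(δQ/Q)² = (2·δx/x)² + (1·δd/d)² + (½·δp/p)² + (2·δq/q)²
  x term: (2×0.0780)² = 0.0243
  d term: (1×0.0560)² = 0.00314
  p term: (0.5×0.106)² = 0.00281
  q term: (2×0.0195)² = 0.00151
Total = 0.0318. Share from d = 0.00314/0.0318 = 0.0987.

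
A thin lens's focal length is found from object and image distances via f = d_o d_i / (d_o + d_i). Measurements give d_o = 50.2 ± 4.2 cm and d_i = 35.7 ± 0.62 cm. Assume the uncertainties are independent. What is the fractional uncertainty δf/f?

0.0362

∂f/∂d_o = (d_i/(d_o+d_i))² = 0.173;  ∂f/∂d_i = (d_o/(d_o+d_i))² = 0.342
δf = √((∂f/∂d_o · δd_o)² + (∂f/∂d_i · δd_i)²) = √(0.526 + 0.0448) = 0.756 cm
f = 20.9 cm, so δf/f = 0.756/20.9 = 0.0362.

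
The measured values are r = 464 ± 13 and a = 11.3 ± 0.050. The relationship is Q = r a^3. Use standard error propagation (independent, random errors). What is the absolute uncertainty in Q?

Relative error in a monomial: (δQ/Q)² = Σ (nᵢ · δxᵢ/xᵢ)².
  (1·δr/r)² = (1×0.0280)² = 0.000785;  (3·δa/a)² = (3×0.00442)² = 0.000176
δQ/Q = √(0.000961) = 0.0310
Q = 6.7e+05, so δQ = 0.0310 × 6.7e+05 = 20800.

20800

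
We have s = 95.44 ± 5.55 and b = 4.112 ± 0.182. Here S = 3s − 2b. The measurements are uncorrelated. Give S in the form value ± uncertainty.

278.1 ± 16.7

Each term contributes (cᵢ δxᵢ)² to (δS)²:
  (3·δs)² = 277;  (2·δb)² = 0.132
δS = √(277) = 16.7
S = 278.1.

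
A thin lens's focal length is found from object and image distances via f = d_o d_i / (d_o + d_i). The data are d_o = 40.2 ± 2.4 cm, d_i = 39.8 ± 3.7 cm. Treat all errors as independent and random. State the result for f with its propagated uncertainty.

∂f/∂d_o = (d_i/(d_o+d_i))² = 0.248;  ∂f/∂d_i = (d_o/(d_o+d_i))² = 0.253
δf = √((∂f/∂d_o · δd_o)² + (∂f/∂d_i · δd_i)²) = √(0.353 + 0.873) = 1.11 cm
f = 20.0 cm.

20.0 ± 1.11 cm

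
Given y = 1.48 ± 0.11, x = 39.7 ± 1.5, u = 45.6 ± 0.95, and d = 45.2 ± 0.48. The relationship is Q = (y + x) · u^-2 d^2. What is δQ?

Let w = y + x = 41.2. δw = √(δy² + δx²) = √(0.0121 + 2.25) = 1.50, so δw/w = 0.0365.
Q is then a monomial in w, u, d:
δQ/Q = √((δw/w)² + (-2·δu/u)² + (2·δd/d)²) = √(0.00133 + 0.00174 + 0.000451) = 0.0593
Q = 40.5, so δQ = 0.0593 × 40.5 = 2.40.

2.40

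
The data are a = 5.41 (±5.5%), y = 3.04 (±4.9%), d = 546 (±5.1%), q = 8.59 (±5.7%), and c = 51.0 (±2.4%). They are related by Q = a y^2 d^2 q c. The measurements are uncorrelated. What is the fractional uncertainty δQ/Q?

Q is a product of powers, so relative uncertainties combine in quadrature:
  (1·δa/a)² = (1×0.0550)² = 0.00303;  (2·δy/y)² = (2×0.0490)² = 0.00960;  (2·δd/d)² = (2×0.0510)² = 0.0104;  (1·δq/q)² = (1×0.0570)² = 0.00325;  (1·δc/c)² = (1×0.0240)² = 0.000576
δQ/Q = √(0.0269) = 0.164

0.164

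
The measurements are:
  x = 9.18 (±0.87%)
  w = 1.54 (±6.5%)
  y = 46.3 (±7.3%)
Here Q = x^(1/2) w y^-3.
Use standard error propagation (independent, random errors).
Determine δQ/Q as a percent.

22.8%

Each factor contributes (exponent × relative error)² to (δQ/Q)²:
  (½·δx/x)² = (0.5×0.00870)² = 1.89e-05;  (1·δw/w)² = (1×0.0650)² = 0.00423;  (-3·δy/y)² = (-3×0.0730)² = 0.0480
δQ/Q = √(0.0522) = 0.228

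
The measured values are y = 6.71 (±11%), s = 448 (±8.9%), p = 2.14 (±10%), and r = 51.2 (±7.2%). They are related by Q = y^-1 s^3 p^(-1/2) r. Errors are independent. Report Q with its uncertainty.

Relative error in a monomial: (δQ/Q)² = Σ (nᵢ · δxᵢ/xᵢ)².
  (-1·δy/y)² = (-1×0.110)² = 0.0121;  (3·δs/s)² = (3×0.0890)² = 0.0713;  (−½·δp/p)² = (-0.5×0.100)² = 0.00250;  (1·δr/r)² = (1×0.0720)² = 0.00518
δQ/Q = √(0.0911) = 0.302
Q = 4.69e+08, so δQ = 0.302 × 4.69e+08 = 1.42e+08.

(4.69 ± 1.42) × 10^8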